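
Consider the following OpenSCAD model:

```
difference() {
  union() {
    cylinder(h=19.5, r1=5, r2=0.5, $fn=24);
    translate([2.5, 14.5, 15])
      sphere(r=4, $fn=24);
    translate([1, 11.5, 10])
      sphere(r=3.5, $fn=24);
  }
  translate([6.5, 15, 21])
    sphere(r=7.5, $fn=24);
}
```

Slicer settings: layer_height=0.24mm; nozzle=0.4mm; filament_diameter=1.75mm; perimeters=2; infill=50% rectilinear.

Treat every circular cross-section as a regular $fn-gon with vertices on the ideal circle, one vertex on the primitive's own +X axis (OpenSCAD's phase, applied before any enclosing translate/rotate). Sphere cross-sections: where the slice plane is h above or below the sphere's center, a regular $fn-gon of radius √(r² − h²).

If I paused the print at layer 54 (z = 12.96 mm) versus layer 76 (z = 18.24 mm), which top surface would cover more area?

Layer 54 (z = 12.96): the cone: at t=0.665 of its height the radius interpolates to r₁+(r₂−r₁)t = 2.009, giving a regular 24-gon of that circumradius (area = (24/2)·2.009²·sin(360°/24) = 12.54 mm²); the r=4 sphere at (2.5, 14.5) contributes a regular 24-gon of circumradius √(4²−2.04²) = 3.441 (area = (24/2)·3.441²·sin(360°/24) = 36.77 mm²); the r=3.5 sphere at (1, 11.5) contributes a regular 24-gon of circumradius √(3.5²−2.96²) = 1.868 (area = (24/2)·1.868²·sin(360°/24) = 10.83 mm²); Taking the union: the regions partially overlap — summed areas 60.14 mm² minus the doubly-counted overlap 5.03 mm² gives 55.11 mm² — area = 55.11 mm²; the sphere at (6.5, 15) is not intersected at this z (|z−center|=8.040 > r=7.5); Subtracting the remaining from the first: none of the subtracted shapes is present at this height, so the result so far is unchanged — area = 55.11 mm². So its area = 55.11 mm². Layer 76 (z = 18.24): the cone: at t=0.935 of its height the radius interpolates to r₁+(r₂−r₁)t = 0.791, giving a regular 24-gon of that circumradius (area = (24/2)·0.791²·sin(360°/24) = 1.94 mm²); the r=4 sphere at (2.5, 14.5) contributes a regular 24-gon of circumradius √(4²−3.24²) = 2.346 (area = (24/2)·2.346²·sin(360°/24) = 17.09 mm²); the sphere at (1, 11.5) is not intersected at this z (|z−center|=8.240 > r=3.5); Merging all regions: the 2 present regions are separate (no shared area or edge), so areas and boundary lengths simply add and each stays a separate island — area = 19.03 mm²; the sphere at (6.5, 15): section is a regular 24-gon, circumradius = √(r²−h²) = √(7.5²−2.76²) = 6.974 (area = (24/2)·6.974²·sin(360°/24) = 151.04 mm²); Taking the first minus the rest: starting from the result so far (19.03 mm²), the r=7.5 sphere at (6.5, 15) partially overlaps it — only the 17.09 mm² overlap (of its 151.04 mm²) is removed, clipping the outline — area = 1.94 mm². So its area = 1.94 mm². Layer 54 is larger (55.11 vs 1.94 mm²).

layer 54 (z = 12.96 mm)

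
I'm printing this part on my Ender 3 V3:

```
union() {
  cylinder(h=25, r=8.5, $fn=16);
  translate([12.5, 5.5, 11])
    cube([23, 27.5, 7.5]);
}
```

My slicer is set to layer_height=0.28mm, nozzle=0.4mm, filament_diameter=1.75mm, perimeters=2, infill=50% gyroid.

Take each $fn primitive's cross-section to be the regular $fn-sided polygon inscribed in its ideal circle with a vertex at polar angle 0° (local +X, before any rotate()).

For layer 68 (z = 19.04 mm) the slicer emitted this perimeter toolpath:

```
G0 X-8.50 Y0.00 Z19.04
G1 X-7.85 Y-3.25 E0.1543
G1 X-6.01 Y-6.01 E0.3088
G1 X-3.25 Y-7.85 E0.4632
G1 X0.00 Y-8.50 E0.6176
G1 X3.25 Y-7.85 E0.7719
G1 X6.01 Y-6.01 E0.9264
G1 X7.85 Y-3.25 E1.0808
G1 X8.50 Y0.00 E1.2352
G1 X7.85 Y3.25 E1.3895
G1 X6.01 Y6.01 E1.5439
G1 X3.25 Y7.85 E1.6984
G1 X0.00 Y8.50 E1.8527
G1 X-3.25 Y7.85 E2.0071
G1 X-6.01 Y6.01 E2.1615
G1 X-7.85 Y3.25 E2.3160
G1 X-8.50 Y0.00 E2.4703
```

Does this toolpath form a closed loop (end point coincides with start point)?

yes

Start point (G0): (-8.50, 0.00). End point (last G1): the path returns to the start — closed.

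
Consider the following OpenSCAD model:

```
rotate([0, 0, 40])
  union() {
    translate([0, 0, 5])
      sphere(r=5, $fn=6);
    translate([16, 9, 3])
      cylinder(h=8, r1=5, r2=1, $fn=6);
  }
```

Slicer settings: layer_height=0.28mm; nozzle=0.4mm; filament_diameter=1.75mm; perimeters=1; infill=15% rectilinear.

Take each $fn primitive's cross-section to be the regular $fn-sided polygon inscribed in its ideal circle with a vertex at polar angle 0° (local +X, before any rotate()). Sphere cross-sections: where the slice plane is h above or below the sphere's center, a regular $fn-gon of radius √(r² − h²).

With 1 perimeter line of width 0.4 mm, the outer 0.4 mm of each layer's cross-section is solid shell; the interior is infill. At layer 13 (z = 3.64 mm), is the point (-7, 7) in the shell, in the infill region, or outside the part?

outside

At z = 3.64 mm: the sphere: section is a regular 6-gon, circumradius = √(r²−h²) = √(5²−1.36²) = 4.811; the cone at (16, 9) (r1=5→r2=1) has section circumradius 4.680 here — a regular 6-gon; Merging all regions: the 2 present regions are separate (no shared area or edge), so areas and boundary lengths simply add and each stays a separate island — 2 connected regions; (rotated 40° about Z; rotation is an isometry so areas/perimeters/island counts are preserved). Overall, the cross-section has 2 separate islands. Undo the 40° rotation: the query point maps to (-0.863, 9.862) in the un-rotated model frame. The nearest boundary edge runs (-2.41, 4.17)→(2.41, 4.17); distance from the point to it = 5.69 mm. The point is not inside any of the regions above, so it lies outside the cross-section (5.69 mm from the nearest boundary).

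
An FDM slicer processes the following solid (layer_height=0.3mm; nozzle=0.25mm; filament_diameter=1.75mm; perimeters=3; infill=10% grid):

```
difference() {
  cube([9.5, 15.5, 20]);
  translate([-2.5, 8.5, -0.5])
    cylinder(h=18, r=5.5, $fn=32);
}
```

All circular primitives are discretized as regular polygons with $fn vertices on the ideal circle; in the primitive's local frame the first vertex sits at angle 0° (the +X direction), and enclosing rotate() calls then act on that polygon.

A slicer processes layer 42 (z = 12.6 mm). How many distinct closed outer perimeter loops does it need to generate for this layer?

1

At z = 12.6 mm: the cube is present — its section is the full 9.5×15.5 rectangle; the r=5.5 cylinder at (-2.5, 8.5) gives a regular 32-gon of circumradius 5.5 (constant along its height); After the difference (first − rest): starting from the 9.5×15.5 cube, the r=5.5 cylinder at (-2.5, 8.5) partially overlaps it — only the 20.78 mm² overlap (of its 94.42 mm²) is removed, clipping the outline — 1 connected region. The result has 1 disconnected region.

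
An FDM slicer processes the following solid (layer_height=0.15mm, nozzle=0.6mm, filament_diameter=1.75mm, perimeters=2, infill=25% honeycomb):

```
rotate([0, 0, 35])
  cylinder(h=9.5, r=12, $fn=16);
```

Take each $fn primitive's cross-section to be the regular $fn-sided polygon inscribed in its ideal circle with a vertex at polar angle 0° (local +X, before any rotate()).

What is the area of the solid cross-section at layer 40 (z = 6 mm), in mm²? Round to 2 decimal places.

At z = 6 mm: the cylinder: section is a regular 16-gon, circumradius r=12 (area = (16/2)·12.000²·sin(360°/16) = 440.85 mm²); (rotated 35° about Z; rotation is an isometry so areas/perimeters/island counts are preserved). Overall, the cross-section is a single solid region. Net area = 440.85 mm².

440.85 mm²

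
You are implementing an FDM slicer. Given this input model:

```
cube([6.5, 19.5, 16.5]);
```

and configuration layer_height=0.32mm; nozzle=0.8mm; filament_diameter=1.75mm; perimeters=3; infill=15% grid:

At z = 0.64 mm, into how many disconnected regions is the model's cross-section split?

At z = 0.64 mm: the 6.5×19.5 cube contributes its full rectangle. The result has 1 disconnected region.

1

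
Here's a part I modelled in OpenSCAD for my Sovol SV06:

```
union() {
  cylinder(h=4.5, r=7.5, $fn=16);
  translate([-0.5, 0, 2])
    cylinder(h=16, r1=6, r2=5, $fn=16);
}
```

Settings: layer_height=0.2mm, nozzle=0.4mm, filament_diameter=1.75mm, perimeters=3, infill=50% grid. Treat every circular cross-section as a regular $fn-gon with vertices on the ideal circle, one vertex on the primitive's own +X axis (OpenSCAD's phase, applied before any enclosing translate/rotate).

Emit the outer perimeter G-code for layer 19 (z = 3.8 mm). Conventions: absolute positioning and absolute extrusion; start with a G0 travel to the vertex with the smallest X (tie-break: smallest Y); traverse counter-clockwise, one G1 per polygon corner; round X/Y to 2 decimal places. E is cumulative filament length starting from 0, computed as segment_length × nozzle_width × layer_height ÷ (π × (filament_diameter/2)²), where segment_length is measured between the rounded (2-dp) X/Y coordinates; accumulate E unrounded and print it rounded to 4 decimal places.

At z = 3.8 mm: the cylinder: section is a regular 16-gon, circumradius r=7.5; the cone at (-0.5, 0) (r1=6→r2=5) has section circumradius 5.888 here — a regular 16-gon; Merging all regions: the cone at (-0.5, 0) lies entirely inside the r=7.5 cylinder, so the union is just the r=7.5 cylinder — 1 connected region. The outline is a single polygon with 16 vertices. Extrusion per mm of travel: 0.4 × 0.2 / (π × 0.875²) = 0.033260. Accumulating E over each segment gives final E = 1.5571.

G0 X-7.50 Y0.00 Z3.80
G1 X-6.93 Y-2.87 E0.0973
G1 X-5.30 Y-5.30 E0.1946
G1 X-2.87 Y-6.93 E0.2920
G1 X0.00 Y-7.50 E0.3893
G1 X2.87 Y-6.93 E0.4866
G1 X5.30 Y-5.30 E0.5839
G1 X6.93 Y-2.87 E0.6812
G1 X7.50 Y0.00 E0.7786
G1 X6.93 Y2.87 E0.8759
G1 X5.30 Y5.30 E0.9732
G1 X2.87 Y6.93 E1.0705
G1 X0.00 Y7.50 E1.1679
G1 X-2.87 Y6.93 E1.2652
G1 X-5.30 Y5.30 E1.3625
G1 X-6.93 Y2.87 E1.4598
G1 X-7.50 Y0.00 E1.5571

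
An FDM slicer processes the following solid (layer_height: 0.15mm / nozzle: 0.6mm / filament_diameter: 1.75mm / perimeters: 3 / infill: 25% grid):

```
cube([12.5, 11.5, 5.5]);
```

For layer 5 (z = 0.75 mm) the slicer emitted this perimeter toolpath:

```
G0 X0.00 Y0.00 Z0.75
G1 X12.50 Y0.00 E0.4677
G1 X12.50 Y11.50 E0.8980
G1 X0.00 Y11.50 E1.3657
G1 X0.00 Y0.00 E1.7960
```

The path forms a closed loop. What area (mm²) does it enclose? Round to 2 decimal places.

143.75 mm²

Apply the shoelace formula to the sequence of (X, Y) vertices; enclosed area = 143.75 mm².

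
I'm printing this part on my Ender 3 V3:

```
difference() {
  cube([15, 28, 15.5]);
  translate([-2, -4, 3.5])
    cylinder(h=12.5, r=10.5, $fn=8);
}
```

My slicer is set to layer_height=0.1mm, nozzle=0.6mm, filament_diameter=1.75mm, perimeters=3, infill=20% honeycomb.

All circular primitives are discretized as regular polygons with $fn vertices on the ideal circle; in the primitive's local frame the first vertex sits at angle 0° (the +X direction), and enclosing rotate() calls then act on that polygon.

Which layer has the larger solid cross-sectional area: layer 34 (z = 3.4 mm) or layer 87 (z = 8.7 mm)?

Layer 34 (z = 3.4): the cube (footprint 15×28) is included at this height (area 420.00 mm²); the cylinder at (-2, -4) is not intersected at this z (z outside [3.5, 16]); Taking the first minus the rest: none of the subtracted shapes is present at this height, so the 15×28 cube is unchanged — area = 420.00 mm². So its area = 420.00 mm². Layer 87 (z = 8.7): the cube is present — its section is the full 15×28 rectangle (area 420.00 mm²); the cylinder at (-2, -4): section is a regular 8-gon, circumradius r=10.5 (area = (8/2)·10.500²·sin(360°/8) = 311.83 mm²); Subtracting the remaining from the first: starting from the 15×28 cube (420.00 mm²), the r=10.5 cylinder at (-2, -4) partially overlaps it — only the 27.10 mm² overlap (of its 311.83 mm²) is removed, clipping the outline — area = 392.90 mm². So its area = 392.90 mm². Layer 34 is larger (420.00 vs 392.90 mm²).

layer 34 (z = 3.4 mm)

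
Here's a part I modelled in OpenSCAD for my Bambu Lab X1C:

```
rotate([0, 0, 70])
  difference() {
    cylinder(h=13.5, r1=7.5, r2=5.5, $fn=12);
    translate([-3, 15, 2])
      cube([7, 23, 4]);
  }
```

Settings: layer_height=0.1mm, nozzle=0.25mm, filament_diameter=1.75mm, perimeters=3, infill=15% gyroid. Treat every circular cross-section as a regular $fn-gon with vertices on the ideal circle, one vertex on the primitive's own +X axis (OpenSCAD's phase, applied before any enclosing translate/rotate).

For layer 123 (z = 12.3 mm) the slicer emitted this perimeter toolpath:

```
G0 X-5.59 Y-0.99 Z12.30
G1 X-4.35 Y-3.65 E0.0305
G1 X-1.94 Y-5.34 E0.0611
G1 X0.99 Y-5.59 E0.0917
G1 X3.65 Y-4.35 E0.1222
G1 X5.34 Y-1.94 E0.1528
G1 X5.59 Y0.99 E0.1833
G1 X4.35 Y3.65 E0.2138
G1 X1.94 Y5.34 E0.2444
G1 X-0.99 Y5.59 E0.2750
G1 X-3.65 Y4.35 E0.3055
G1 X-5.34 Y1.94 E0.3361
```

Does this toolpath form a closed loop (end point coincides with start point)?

no

Start point (G0): (-5.59, -0.99). End point (last G1): the path does not return to the start — open.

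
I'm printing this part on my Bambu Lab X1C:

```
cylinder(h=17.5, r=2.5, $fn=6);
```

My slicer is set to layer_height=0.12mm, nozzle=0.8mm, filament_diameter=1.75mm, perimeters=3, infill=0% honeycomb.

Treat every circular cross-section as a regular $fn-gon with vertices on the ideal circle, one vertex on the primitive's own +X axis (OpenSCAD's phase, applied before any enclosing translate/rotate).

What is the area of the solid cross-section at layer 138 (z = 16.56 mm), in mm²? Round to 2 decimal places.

16.24 mm²

At z = 16.56 mm: the r=2.5 cylinder contributes a regular 6-gon of circumradius 2.5 (area = (6/2)·2.500²·sin(360°/6) = 16.24 mm²). Overall, the cross-section is a single solid region. Net area = 16.24 mm².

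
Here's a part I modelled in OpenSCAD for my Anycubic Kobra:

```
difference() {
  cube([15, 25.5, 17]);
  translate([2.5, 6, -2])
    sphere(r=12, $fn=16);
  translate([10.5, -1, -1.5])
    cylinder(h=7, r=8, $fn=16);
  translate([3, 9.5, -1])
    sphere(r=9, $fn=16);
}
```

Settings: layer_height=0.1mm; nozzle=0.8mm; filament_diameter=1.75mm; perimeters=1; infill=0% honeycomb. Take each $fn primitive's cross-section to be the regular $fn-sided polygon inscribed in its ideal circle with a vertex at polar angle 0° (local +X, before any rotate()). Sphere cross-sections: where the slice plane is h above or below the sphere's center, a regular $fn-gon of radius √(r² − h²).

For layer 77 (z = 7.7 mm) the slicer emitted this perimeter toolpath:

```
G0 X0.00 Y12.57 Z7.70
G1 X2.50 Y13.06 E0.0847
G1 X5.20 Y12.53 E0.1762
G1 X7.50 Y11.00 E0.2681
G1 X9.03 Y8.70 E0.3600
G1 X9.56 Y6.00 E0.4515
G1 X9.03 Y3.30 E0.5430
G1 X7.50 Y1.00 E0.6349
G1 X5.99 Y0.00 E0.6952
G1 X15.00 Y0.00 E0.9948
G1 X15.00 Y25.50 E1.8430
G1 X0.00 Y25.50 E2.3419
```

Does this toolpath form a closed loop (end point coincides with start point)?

Start point (G0): (0.00, 12.57). End point (last G1): the path does not return to the start — open.

no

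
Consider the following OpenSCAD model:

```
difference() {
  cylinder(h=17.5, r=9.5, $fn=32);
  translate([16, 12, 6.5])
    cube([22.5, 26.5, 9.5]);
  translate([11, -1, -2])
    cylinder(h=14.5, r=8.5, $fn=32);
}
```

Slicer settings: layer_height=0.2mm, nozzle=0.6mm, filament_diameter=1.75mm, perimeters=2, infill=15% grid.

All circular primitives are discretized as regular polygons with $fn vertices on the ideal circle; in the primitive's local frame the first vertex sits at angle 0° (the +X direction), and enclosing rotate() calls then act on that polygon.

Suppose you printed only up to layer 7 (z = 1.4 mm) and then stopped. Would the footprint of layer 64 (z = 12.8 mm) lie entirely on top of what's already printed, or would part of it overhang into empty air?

Compare the two slices. At z = 1.4: the r=9.5 cylinder gives a regular 32-gon of circumradius 9.5 (constant along its height) (area = (32/2)·9.500²·sin(360°/32) = 281.71 mm²); the cube at (16, 12) is absent (z outside [6.5, 16]); the r=8.5 cylinder at (11, -1) gives a regular 32-gon of circumradius 8.5 (constant along its height) (area = (32/2)·8.500²·sin(360°/32) = 225.52 mm²); After the difference (first − rest): starting from the r=9.5 cylinder (281.71 mm²), the r=8.5 cylinder at (11, -1) partially overlaps it — only the 67.81 mm² overlap (of its 225.52 mm²) is removed, clipping the outline — area = 213.90 mm². At z = 12.8: the r=9.5 cylinder contributes a regular 32-gon of circumradius 9.5 (area = (32/2)·9.500²·sin(360°/32) = 281.71 mm²); the cube at (16, 12) (footprint 22.5×26.5) is included at this height (area 596.25 mm²); the cylinder at (11, -1) is not intersected at this z (z outside [-2, 12.5]); Subtracting the remaining from the first: starting from the r=9.5 cylinder (281.71 mm²), the 22.5×26.5 cube at (16, 12) misses the remaining region (no effect) — area = 281.71 mm². Checking containment: at z = 12.8 the cross-section extends beyond the z = 1.4 cross-section by about 67.81 mm².

part overhangs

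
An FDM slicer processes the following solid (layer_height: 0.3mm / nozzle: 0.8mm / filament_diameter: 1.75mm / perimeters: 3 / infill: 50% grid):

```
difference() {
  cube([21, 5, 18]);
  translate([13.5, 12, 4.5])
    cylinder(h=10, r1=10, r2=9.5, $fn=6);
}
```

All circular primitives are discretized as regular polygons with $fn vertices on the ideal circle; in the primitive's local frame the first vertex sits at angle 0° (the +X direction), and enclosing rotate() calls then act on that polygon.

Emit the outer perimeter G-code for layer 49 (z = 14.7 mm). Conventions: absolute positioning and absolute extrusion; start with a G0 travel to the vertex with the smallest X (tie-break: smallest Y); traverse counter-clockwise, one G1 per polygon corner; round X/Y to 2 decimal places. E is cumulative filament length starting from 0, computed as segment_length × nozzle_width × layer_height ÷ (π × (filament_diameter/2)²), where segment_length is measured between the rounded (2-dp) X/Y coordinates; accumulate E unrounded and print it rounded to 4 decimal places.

At z = 14.7 mm: the cube (footprint 21×5) is included at this height; the cone at (13.5, 12) is not intersected at this z (z outside [4.5, 14.5]); Subtracting the remaining from the first: none of the subtracted shapes is present at this height, so the 21×5 cube is unchanged — 1 connected region. The outline is a single polygon with 4 vertices. Extrusion per mm of travel: 0.8 × 0.3 / (π × 0.875²) = 0.099780. Accumulating E over each segment gives final E = 5.1886.

G0 X0.00 Y0.00 Z14.70
G1 X21.00 Y0.00 E2.0954
G1 X21.00 Y5.00 E2.5943
G1 X0.00 Y5.00 E4.6897
G1 X0.00 Y0.00 E5.1886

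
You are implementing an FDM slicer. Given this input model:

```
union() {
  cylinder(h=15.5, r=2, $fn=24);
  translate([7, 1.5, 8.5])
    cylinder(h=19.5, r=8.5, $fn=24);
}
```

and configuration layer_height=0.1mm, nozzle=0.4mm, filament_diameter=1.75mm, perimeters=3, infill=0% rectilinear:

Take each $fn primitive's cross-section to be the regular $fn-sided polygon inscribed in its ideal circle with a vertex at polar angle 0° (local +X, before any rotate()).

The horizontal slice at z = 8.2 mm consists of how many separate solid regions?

1

At z = 8.2 mm: the cylinder: section is a regular 24-gon, circumradius r=2; the cylinder at (7, 1.5) is absent (z outside [8.5, 28]); Combining (union): only the r=2 cylinder is present, so the union is just that shape — 1 connected region. The result has 1 disconnected region.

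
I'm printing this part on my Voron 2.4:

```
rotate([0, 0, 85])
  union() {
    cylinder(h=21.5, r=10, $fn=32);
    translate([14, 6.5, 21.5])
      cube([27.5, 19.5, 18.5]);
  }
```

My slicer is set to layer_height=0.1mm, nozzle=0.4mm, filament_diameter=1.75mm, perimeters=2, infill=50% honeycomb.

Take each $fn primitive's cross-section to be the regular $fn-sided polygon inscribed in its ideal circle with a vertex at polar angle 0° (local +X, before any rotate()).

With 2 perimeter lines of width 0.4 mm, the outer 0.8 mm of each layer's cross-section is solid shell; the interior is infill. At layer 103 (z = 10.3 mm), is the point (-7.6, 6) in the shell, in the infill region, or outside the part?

At z = 10.3 mm: the r=10 cylinder gives a regular 32-gon of circumradius 10 (constant along its height); the cube at (14, 6.5) is not intersected at this z (z outside [21.5, 40]); Taking the union: only the r=10 cylinder is present, so the union is just that shape — 1 connected region; (rotated 85° about Z; rotation is an isometry so areas/perimeters/island counts are preserved). Overall, the cross-section is a single solid region. Undo the 85° rotation: the query point maps to (5.315, 8.094) in the un-rotated model frame. The nearest boundary edge runs (5.56, 8.31)→(3.83, 9.24); distance from the point to it = 0.31 mm. The point is inside the cross-section, 0.31 mm from the nearest boundary — within the 0.8 mm shell band (2 × 0.4).

shell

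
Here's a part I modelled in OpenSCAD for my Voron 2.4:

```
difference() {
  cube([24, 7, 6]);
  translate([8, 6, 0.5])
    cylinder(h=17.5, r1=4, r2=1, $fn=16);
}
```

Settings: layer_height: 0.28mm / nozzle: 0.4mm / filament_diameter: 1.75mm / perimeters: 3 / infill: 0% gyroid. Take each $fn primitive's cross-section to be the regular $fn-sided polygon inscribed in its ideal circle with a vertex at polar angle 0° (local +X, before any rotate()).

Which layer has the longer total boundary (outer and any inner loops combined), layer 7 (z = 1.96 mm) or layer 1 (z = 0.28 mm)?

Layer 7 (z = 1.96): the cube (footprint 24×7) is included at this height (perimeter 62.00 mm); the cone at (8, 6) (r1=4→r2=1) has section circumradius 3.750 here — a regular 16-gon (perimeter = 2·16·3.750·sin(180°/16) = 23.41 mm); Subtracting the remaining from the first: starting from the 24×7 cube, the cone at (8, 6) partially overlaps it — only the 28.82 mm² overlap (of its 43.05 mm²) is removed, clipping the outline — boundary = 68.64 mm. So its perimeter = 68.64 mm. Layer 1 (z = 0.28): the cube is present — its section is the full 24×7 rectangle (perimeter 62.00 mm); the cone at (8, 6) is not intersected at this z (z outside [0.5, 18]); After the difference (first − rest): none of the subtracted shapes is present at this height, so the 24×7 cube is unchanged — boundary = 62.00 mm. So its perimeter = 62.00 mm. Layer 7 is larger (68.64 vs 62.00 mm).

layer 7 (z = 1.96 mm)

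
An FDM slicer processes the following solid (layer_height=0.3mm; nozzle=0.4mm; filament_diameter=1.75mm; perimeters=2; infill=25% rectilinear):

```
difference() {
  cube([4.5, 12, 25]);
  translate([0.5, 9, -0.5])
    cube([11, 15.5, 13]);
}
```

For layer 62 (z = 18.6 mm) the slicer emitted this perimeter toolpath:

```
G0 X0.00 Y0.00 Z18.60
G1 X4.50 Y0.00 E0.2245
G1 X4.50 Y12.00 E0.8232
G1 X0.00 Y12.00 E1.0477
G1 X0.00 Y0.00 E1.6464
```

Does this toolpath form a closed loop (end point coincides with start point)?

yes

Start point (G0): (0.00, 0.00). End point (last G1): the path returns to the start — closed.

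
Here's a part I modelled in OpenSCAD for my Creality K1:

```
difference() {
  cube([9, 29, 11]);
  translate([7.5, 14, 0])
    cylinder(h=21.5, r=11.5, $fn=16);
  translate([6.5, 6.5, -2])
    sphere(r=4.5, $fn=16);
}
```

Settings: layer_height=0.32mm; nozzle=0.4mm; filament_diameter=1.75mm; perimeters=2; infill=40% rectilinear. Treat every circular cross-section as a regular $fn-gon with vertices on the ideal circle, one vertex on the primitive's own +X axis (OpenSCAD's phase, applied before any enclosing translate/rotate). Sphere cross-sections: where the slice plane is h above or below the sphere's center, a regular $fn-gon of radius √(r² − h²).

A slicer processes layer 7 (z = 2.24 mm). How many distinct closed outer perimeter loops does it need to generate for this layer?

2

At z = 2.24 mm: the 9×29 cube contributes its full rectangle; the r=11.5 cylinder at (7.5, 14) gives a regular 16-gon of circumradius 11.5 (constant along its height); the r=4.5 sphere at (6.5, 6.5) contributes a regular 16-gon of circumradius √(4.5²−4.24²) = 1.507; After the difference (first − rest): starting from the 9×29 cube, the r=11.5 cylinder at (7.5, 14) partially overlaps it — only the 190.86 mm² overlap (of its 404.88 mm²) is removed, clipping the outline; the r=4.5 sphere at (6.5, 6.5) misses the remaining region (no effect) — 2 connected regions. The result has 2 disconnected regions.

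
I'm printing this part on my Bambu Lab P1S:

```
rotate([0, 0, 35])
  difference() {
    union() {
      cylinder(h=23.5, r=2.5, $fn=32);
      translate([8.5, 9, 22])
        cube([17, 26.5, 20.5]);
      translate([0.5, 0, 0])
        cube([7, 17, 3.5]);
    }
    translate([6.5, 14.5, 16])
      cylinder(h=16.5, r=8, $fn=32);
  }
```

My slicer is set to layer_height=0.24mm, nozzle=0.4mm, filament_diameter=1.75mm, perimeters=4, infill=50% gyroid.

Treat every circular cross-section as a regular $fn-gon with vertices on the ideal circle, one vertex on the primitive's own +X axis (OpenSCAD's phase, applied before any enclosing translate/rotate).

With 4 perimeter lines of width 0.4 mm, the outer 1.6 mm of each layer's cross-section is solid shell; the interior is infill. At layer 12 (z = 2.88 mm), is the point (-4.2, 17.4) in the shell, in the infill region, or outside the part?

At z = 2.88 mm: the r=2.5 cylinder gives a regular 32-gon of circumradius 2.5 (constant along its height); the cube at (8.5, 9) does not reach this height (z outside [22, 42.5]); the 7×17 cube at (0.5, 0) contributes its full rectangle; Merging all regions: the regions partially overlap (shared area 3.64 mm²), so overlapping operands fuse into one piece — 1 connected region; the cylinder at (6.5, 14.5) does not reach this height (z outside [16, 32.5]); Subtracting the remaining from the first: none of the subtracted shapes is present at this height, so the result so far is unchanged — 1 connected region; (whole slice rotated 35° about Z — lengths, areas and connectivity unchanged). Overall, the cross-section is a single solid region. Undo the 35° rotation: the query point maps to (6.540, 16.662) in the un-rotated model frame. The nearest boundary edge runs (0.50, 17.00)→(7.50, 17.00); distance from the point to it = 0.34 mm. The point is inside the cross-section, 0.34 mm from the nearest boundary — within the 1.6 mm shell band (4 × 0.4).

shell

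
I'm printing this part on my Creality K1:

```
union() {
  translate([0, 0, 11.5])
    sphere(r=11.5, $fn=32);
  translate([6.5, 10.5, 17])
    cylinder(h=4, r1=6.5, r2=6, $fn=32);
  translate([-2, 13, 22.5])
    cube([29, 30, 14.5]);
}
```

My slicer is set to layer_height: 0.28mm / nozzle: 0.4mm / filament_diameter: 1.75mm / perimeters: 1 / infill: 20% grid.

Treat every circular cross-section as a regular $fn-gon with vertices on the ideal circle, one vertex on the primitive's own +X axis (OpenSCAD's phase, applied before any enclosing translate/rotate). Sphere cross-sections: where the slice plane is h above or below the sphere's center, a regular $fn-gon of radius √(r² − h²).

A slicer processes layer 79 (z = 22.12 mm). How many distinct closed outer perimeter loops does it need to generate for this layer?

1

At z = 22.12 mm: the r=11.5 sphere contributes a regular 32-gon of circumradius √(11.5²−10.62²) = 4.412; the cone at (6.5, 10.5) does not reach this height (z outside [17, 21]); the cube at (-2, 13) is absent (z outside [22.5, 37]); Taking the union: only the r=11.5 sphere is present, so the union is just that shape — 1 connected region. The result has 1 disconnected region.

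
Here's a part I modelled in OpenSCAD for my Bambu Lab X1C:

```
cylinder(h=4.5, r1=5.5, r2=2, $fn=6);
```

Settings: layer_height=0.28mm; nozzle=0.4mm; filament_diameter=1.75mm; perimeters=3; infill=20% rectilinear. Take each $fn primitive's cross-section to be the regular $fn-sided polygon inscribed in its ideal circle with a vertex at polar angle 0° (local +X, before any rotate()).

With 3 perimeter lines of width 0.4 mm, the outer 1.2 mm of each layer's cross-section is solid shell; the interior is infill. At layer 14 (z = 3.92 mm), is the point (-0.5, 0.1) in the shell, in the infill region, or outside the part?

At z = 3.92 mm: the cone: at t=0.871 of its height the radius interpolates to r₁+(r₂−r₁)t = 2.451, giving a regular 6-gon of that circumradius. Overall, the cross-section is a single solid region. The nearest boundary edge runs (-1.23, 2.12)→(-2.45, 0.00); distance from the point to it = 1.64 mm. The point is inside the cross-section and 1.64 mm from the nearest boundary — more than the 1.2 mm shell width (3 × 0.4), so it's in the infill interior.

infill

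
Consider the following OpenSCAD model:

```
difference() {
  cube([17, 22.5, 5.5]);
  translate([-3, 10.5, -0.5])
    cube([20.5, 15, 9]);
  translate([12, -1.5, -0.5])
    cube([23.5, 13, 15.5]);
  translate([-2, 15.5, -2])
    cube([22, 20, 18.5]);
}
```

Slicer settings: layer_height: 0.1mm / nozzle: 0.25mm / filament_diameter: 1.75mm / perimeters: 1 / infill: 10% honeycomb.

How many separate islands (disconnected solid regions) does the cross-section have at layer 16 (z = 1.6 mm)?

1

At z = 1.6 mm: the 17×22.5 cube contributes its full rectangle; the 20.5×15 cube at (-3, 10.5) contributes its full rectangle; the cube at (12, -1.5) is present — its section is the full 23.5×13 rectangle; the cube at (-2, 15.5) is present — its section is the full 22×20 rectangle; After the difference (first − rest): starting from the 17×22.5 cube, the 20.5×15 cube at (-3, 10.5) partially overlaps it — only the 204.00 mm² overlap (of its 307.50 mm²) is removed, clipping the outline; the 23.5×13 cube at (12, -1.5) partially overlaps it — only the 52.50 mm² overlap (of its 305.50 mm²) is removed, clipping the outline; the 22×20 cube at (-2, 15.5) misses the remaining region (no effect) — 1 connected region. Overall, the cross-section is a single solid region. Island count = 1.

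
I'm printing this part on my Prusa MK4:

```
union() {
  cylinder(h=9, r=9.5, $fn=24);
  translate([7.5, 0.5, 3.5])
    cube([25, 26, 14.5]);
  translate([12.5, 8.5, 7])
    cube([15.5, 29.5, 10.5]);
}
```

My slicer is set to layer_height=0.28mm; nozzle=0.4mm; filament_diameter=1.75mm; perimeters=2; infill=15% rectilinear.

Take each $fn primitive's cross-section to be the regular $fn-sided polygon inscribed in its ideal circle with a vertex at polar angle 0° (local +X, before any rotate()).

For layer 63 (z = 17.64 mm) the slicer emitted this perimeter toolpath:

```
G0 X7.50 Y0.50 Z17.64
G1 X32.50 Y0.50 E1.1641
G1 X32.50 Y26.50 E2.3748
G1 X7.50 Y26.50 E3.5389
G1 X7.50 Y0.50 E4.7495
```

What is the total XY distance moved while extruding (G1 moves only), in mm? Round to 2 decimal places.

Sum the Euclidean lengths of each G1 segment: total = 102.00 mm.

102.00 mm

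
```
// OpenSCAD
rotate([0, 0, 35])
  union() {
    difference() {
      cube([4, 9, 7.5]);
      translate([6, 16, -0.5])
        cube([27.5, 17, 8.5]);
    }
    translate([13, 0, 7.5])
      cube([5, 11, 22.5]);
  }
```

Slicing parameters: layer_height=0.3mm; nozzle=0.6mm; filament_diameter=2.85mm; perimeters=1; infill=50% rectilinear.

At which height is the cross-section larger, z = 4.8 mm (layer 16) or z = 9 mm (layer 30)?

layer 30 (z = 9 mm)

Layer 16 (z = 4.8): the 4×9 cube contributes its full rectangle (area 36.00 mm²); the 27.5×17 cube at (6, 16) contributes its full rectangle (area 467.50 mm²); Subtracting the remaining from the first: starting from the 4×9 cube (36.00 mm²), the 27.5×17 cube at (6, 16) misses the remaining region (no effect) — area = 36.00 mm²; the cube at (13, 0) does not reach this height (z outside [7.5, 30]); Merging all regions: only that combined region is present, so the union is just that shape — area = 36.00 mm²; (whole slice rotated 35° about Z — lengths, areas and connectivity unchanged). So its area = 36.00 mm². Layer 30 (z = 9): the cube is not intersected at this z (z outside [0, 7.5]); the cube at (6, 16) does not reach this height (z outside [-0.5, 8]); Subtracting the remaining from the first: the first operand is absent here, so nothing remains; the cube at (13, 0) (footprint 5×11) is included at this height (area 55.00 mm²); Taking the union: only the 5×11 cube at (13, 0) is present, so the union is just that shape — area = 55.00 mm²; (rotated 35° about Z; rotation is an isometry so areas/perimeters/island counts are preserved). So its area = 55.00 mm². Layer 30 is larger (55.00 vs 36.00 mm²).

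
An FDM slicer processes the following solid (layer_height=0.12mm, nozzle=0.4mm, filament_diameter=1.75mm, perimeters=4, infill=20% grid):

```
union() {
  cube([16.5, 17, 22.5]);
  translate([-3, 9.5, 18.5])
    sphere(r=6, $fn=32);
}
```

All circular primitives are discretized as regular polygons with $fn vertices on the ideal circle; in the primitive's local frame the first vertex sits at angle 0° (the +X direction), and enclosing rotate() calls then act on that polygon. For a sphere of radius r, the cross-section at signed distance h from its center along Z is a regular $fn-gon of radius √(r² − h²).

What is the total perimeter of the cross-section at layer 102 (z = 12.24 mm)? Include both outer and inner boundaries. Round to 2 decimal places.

67.00 mm

At z = 12.24 mm: the 16.5×17 cube contributes its full rectangle (perimeter 67.00 mm); the sphere at (-3, 9.5) is absent (|z−center|=6.260 > r=6); Taking the union: only the 16.5×17 cube is present, so the union is just that shape — boundary = 67.00 mm. Overall, the cross-section is a single solid region. Total boundary length (outer) = 67.00 mm.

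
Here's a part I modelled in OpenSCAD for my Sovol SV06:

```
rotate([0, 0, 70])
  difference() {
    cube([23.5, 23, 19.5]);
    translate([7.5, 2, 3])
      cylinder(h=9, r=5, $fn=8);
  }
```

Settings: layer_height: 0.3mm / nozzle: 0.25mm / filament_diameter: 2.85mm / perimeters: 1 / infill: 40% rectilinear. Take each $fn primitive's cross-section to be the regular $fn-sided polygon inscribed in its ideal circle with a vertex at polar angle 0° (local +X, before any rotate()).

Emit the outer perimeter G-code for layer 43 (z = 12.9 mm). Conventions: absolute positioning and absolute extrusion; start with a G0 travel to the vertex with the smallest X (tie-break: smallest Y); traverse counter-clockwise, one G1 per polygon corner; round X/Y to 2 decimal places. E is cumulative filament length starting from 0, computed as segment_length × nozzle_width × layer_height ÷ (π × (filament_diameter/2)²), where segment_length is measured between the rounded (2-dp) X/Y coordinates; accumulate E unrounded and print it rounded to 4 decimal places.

G0 X-21.61 Y7.87 Z12.90
G1 X0.00 Y0.00 E0.2704
G1 X8.04 Y22.08 E0.5466
G1 X-13.58 Y29.95 E0.8171
G1 X-21.61 Y7.87 E1.0934

At z = 12.9 mm: the cube is present — its section is the full 23.5×23 rectangle; the cylinder at (7.5, 2) is absent (z outside [3, 12]); After the difference (first − rest): none of the subtracted shapes is present at this height, so the 23.5×23 cube is unchanged — 1 connected region; (whole slice rotated 70° about Z — lengths, areas and connectivity unchanged). The outline is a single polygon with 4 vertices. Extrusion per mm of travel: 0.25 × 0.3 / (π × 1.425²) = 0.011757. Accumulating E over each segment gives final E = 1.0934.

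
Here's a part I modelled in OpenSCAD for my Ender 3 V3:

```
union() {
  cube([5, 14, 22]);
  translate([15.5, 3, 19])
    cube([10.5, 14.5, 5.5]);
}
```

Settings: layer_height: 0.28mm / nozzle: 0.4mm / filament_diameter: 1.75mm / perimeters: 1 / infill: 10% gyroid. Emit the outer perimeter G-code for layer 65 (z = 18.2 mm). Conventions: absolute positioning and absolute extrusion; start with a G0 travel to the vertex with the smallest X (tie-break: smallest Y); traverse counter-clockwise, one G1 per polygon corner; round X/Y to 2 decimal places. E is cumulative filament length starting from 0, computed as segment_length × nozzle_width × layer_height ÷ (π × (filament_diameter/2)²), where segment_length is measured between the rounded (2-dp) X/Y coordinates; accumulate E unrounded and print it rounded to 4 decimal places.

At z = 18.2 mm: the 5×14 cube contributes its full rectangle; the cube at (15.5, 3) is not intersected at this z (z outside [19, 24.5]); Combining (union): only the 5×14 cube is present, so the union is just that shape — 1 connected region. The outline is a single polygon with 4 vertices. Extrusion per mm of travel: 0.4 × 0.28 / (π × 0.875²) = 0.046564. Accumulating E over each segment gives final E = 1.7694.

G0 X0.00 Y0.00 Z18.20
G1 X5.00 Y0.00 E0.2328
G1 X5.00 Y14.00 E0.8847
G1 X0.00 Y14.00 E1.1175
G1 X0.00 Y0.00 E1.7694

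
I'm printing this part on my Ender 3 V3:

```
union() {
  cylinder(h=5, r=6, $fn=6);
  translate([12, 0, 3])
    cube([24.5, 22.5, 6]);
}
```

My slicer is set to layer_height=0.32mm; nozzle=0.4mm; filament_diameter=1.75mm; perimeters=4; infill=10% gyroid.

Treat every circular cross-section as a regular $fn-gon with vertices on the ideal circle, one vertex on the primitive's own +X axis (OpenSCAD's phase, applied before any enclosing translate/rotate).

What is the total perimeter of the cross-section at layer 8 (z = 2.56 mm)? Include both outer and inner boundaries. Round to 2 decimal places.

At z = 2.56 mm: the cylinder: section is a regular 6-gon, circumradius r=6 (perimeter = 2·6·6.000·sin(180°/6) = 36.00 mm); the cube at (12, 0) does not reach this height (z outside [3, 9]); Taking the union: only the r=6 cylinder is present, so the union is just that shape — boundary = 36.00 mm. Overall, the cross-section is a single solid region. Total boundary length (outer) = 36.00 mm.

36.00 mm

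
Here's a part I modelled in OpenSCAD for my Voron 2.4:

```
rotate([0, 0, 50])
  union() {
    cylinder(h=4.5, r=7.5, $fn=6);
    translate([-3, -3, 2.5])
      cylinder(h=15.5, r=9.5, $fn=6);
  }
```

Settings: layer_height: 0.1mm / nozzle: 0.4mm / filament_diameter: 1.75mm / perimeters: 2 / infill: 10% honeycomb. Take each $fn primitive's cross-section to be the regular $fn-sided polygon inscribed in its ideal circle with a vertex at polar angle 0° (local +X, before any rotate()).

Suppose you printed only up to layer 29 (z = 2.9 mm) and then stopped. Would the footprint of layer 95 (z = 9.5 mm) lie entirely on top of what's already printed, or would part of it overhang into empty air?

entirely on top

Compare the two slices. At z = 2.9: the cylinder: section is a regular 6-gon, circumradius r=7.5 (area = (6/2)·7.500²·sin(360°/6) = 146.14 mm²); the r=9.5 cylinder at (-3, -3) gives a regular 6-gon of circumradius 9.5 (constant along its height) (area = (6/2)·9.500²·sin(360°/6) = 234.48 mm²); Merging all regions: the regions partially overlap — summed areas 380.62 mm² minus the doubly-counted overlap 118.19 mm² gives 262.43 mm² — area = 262.43 mm²; (whole slice rotated 50° about Z — lengths, areas and connectivity unchanged). At z = 9.5: the cylinder is not intersected at this z (z outside [0, 4.5]); the r=9.5 cylinder at (-3, -3) contributes a regular 6-gon of circumradius 9.5 (area = (6/2)·9.500²·sin(360°/6) = 234.48 mm²); Taking the union: only the r=9.5 cylinder at (-3, -3) is present, so the union is just that shape — area = 234.48 mm²; (rotated 50° about Z; rotation is an isometry so areas/perimeters/island counts are preserved). Checking containment: the cross-section at z = 9.5 is a subset of the cross-section at z = 2.9.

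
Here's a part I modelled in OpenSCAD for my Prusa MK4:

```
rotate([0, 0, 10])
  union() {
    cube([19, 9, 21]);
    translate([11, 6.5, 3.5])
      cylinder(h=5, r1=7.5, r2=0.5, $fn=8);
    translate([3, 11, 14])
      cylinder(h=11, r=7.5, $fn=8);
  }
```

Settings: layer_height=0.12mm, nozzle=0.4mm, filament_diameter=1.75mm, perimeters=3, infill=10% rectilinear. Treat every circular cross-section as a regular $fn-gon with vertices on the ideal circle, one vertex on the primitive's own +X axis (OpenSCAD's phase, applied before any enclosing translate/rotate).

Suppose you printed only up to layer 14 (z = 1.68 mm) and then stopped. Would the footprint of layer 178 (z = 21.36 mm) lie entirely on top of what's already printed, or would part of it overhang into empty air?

Compare the two slices. At z = 1.68: the cube is present — its section is the full 19×9 rectangle (area 171.00 mm²); the cone at (11, 6.5) is not intersected at this z (z outside [3.5, 8.5]); the cylinder at (3, 11) does not reach this height (z outside [14, 25]); Taking the union: only the 19×9 cube is present, so the union is just that shape — area = 171.00 mm²; (rotated 10° about Z; rotation is an isometry so areas/perimeters/island counts are preserved). At z = 21.36: the cube does not reach this height (z outside [0, 21]); the cone at (11, 6.5) is absent (z outside [3.5, 8.5]); the cylinder at (3, 11): section is a regular 8-gon, circumradius r=7.5 (area = (8/2)·7.500²·sin(360°/8) = 159.10 mm²); Taking the union: only the r=7.5 cylinder at (3, 11) is present, so the union is just that shape — area = 159.10 mm²; (rotated 10° about Z; rotation is an isometry so areas/perimeters/island counts are preserved). Checking containment: at z = 21.36 the cross-section extends beyond the z = 1.68 cross-section by about 118.86 mm².

part overhangs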